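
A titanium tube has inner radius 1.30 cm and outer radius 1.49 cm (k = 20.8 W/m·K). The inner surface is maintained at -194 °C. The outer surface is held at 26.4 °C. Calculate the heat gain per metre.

Q' = 2πk·ΔT/ln(r₂/r₁) = 2π × 20.8 × 220.4 / ln(0.0149/0.0130) = 2.11×10^5 W/m

Q' = 2.11×10^5 W/m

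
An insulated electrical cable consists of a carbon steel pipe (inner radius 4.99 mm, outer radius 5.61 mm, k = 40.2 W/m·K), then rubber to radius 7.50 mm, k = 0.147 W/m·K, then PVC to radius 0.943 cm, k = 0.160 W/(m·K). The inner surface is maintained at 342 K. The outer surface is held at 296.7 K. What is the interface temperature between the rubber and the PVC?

T = 315.7 K

Treat each layer as a resistance in series:
  R'_carbon steel = ln(0.00561/0.00499)/(2πk) = 0.1171/(2π·40.2) = 4.637×10^-4 m·K/W
  R'_rubber = ln(0.00750/0.00561)/(2πk) = 0.2904/(2π·0.147) = 0.3144 m·K/W
  R'_PVC = ln(0.00943/0.00750)/(2πk) = 0.2290/(2π·0.160) = 0.2278 m·K/W
ΣR = 4.637×10^-4 + 0.3144 + 0.2278 = 0.5427 m·K/W
Q' = ΔT/ΣR = (342 K − 296.7 K)/0.5427 = 83.47 W/m
From the inner boundary to the rubber/PVC interface, ΣR_partial = 0.3149 m·K/W.
T_interface = T_in − Q'·ΣR_partial = 342 K − (83.47)(0.3149) = 315.7 K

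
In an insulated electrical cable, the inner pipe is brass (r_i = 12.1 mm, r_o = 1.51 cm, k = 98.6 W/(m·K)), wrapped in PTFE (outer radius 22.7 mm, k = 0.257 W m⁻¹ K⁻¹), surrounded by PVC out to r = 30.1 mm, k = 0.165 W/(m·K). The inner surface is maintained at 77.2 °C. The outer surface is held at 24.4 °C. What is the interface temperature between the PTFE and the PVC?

Resistance network (inner→outer):
  R'_brass = ln(0.0151/0.0121)/(2πk) = 0.2215/(2π·98.6) = 3.575×10^-4 m·K/W
  R'_PTFE = ln(0.0227/0.0151)/(2πk) = 0.4077/(2π·0.257) = 0.2525 m·K/W
  R'_PVC = ln(0.0301/0.0227)/(2πk) = 0.2822/(2π·0.165) = 0.2722 m·K/W
ΣR = 3.575×10^-4 + 0.2525 + 0.2722 = 0.5251 m·K/W
Q' = ΔT/ΣR = (77.2 °C − 24.4 °C)/0.5251 = 100.6 W/m
From the inner boundary to the PTFE/PVC interface, ΣR_partial = 0.2529 m·K/W.
T_interface = T_in − Q'·ΣR_partial = 77.2 °C − (100.6)(0.2529) = 51.8 °C

T = 51.8 °C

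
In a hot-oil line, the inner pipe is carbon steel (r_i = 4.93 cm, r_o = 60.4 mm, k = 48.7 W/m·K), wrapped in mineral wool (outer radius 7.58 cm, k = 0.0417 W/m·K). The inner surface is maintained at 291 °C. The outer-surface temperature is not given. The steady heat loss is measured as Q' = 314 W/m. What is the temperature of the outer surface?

Series resistances:
  R'_carbon steel = ln(0.0604/0.0493)/(2πk) = 0.2031/(2π·48.7) = 6.636×10^-4 m·K/W
  R'_mineral wool = ln(0.0758/0.0604)/(2πk) = 0.2271/(2π·0.0417) = 0.8668 m·K/W
ΣR = 0.8675 m·K/W
ΔT = Q'·ΣR = 314 × 0.8675 = 272.4 K
Heat flows outward, so T_out = T_in − ΔT = 291 − 272.4 = 18.6 °C

T_out = 18.6 °C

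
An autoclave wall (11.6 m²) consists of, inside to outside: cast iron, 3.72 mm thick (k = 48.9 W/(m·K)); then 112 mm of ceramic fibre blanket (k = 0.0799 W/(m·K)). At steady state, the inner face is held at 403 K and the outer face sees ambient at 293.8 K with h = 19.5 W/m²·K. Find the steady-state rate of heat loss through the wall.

Q = 872 W

Resistance network (inner→outer):
  R_cast iron = L/(kA) = 0.00372/(48.9·11.6) = 6.558×10^-6 K/W
  R_ceramic fibre blanket = L/(kA) = 0.112/(0.0799·11.6) = 0.1208 K/W
  R_conv,out = 1/(hA) = 1/(19.5·11.6) = 0.004421 K/W
ΣR = 6.558×10^-6 + 0.1208 + 0.004421 = 0.1252 K/W
Q = ΔT/ΣR = (403 K − 293.8 K)/0.1252 = 872 W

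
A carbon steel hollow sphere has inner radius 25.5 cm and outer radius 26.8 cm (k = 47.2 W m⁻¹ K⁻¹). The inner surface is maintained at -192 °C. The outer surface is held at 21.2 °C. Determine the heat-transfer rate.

Q = 665 kW

Q = 4πk·ΔT/(1/r₁ − 1/r₂) = 4π × 47.2 × 213.2 / (1/0.255 − 1/0.268) = 6.65×10^5 W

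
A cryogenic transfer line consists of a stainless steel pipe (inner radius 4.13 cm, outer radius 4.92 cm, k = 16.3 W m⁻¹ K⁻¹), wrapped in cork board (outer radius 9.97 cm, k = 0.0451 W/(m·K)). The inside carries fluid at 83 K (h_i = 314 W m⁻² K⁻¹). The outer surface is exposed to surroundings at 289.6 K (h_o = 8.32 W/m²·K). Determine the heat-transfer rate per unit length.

Treat each layer as a resistance in series:
  R'_conv,in = 1/(2πr h) = 1/(2π·0.0413·314) = 0.01227 m·K/W
  R'_stainless steel = ln(0.0492/0.0413)/(2πk) = 0.1750/(2π·16.3) = 0.001709 m·K/W
  R'_cork board = ln(0.0997/0.0492)/(2πk) = 0.7063/(2π·0.0451) = 2.492 m·K/W
  R'_conv,out = 1/(2πr h) = 1/(2π·0.0997·8.32) = 0.1919 m·K/W
ΣR = 0.01227 + 0.001709 + 2.492 + 0.1919 = 2.698 m·K/W
Q' = ΔT/ΣR = (83 K − 289.6 K)/2.698 = -76.6 W/m
(Negative Q' ⇒ heat flows inward; heat gain = 76.6 W/m.)

Q' = 76.6 W/m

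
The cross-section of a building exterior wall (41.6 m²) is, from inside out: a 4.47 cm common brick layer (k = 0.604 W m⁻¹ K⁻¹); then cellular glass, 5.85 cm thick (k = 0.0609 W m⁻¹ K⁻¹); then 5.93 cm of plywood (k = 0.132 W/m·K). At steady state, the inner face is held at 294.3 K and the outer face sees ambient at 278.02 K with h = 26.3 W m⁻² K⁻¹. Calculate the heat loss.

Q = 445 W

Resistance network (inner→outer):
  R_common brick = L/(kA) = 0.0447/(0.604·41.6) = 0.001779 K/W
  R_cellular glass = L/(kA) = 0.0585/(0.0609·41.6) = 0.02309 K/W
  R_plywood = L/(kA) = 0.0593/(0.132·41.6) = 0.01080 K/W
  R_conv,out = 1/(hA) = 1/(26.3·41.6) = 9.140×10^-4 K/W
ΣR = 0.001779 + 0.02309 + 0.01080 + 9.140×10^-4 = 0.03658 K/W
Q = ΔT/ΣR = (294.3 K − 278.02 K)/0.03658 = 445 W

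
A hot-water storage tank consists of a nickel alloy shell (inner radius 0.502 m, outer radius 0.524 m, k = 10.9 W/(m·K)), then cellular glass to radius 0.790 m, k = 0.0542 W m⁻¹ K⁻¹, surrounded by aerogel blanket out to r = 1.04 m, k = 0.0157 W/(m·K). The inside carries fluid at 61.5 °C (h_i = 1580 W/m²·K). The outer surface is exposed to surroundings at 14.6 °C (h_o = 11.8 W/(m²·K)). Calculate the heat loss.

Q = 18.8 W

Resistance network (inner→outer):
  R_conv,in = 1/(4πr²h) = 1/(4π·0.502²·1580) = 1.999×10^-4 K/W
  R_nickel alloy = (1/0.502 − 1/0.524)/(4πk) = 0.08363/(4π·10.9) = 6.106×10^-4 K/W
  R_cellular glass = (1/0.524 − 1/0.790)/(4πk) = 0.6426/(4π·0.0542) = 0.9434 K/W
  R_aerogel blanket = (1/0.790 − 1/1.04)/(4πk) = 0.3043/(4π·0.0157) = 1.542 K/W
  R_conv,out = 1/(4πr²h) = 1/(4π·1.04²·11.8) = 0.006235 K/W
ΣR = 1.999×10^-4 + 6.106×10^-4 + 0.9434 + 1.542 + 0.006235 = 2.492 K/W
Q = ΔT/ΣR = (61.5 °C − 14.6 °C)/2.492 = 18.8 W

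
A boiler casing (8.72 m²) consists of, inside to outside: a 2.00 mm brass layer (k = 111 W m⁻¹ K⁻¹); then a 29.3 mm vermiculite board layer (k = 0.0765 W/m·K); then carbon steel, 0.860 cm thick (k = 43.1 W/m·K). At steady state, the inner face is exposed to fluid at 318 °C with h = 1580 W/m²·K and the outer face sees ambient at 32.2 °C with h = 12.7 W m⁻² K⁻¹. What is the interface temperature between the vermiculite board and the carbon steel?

T = 81.0 °C

Resistance network (inner→outer):
  R_conv,in = 1/(hA) = 1/(1580·8.72) = 7.258×10^-5 K/W
  R_brass = L/(kA) = 0.00200/(111·8.72) = 2.066×10^-6 K/W
  R_vermiculite board = L/(kA) = 0.0293/(0.0765·8.72) = 0.04392 K/W
  R_carbon steel = L/(kA) = 0.00860/(43.1·8.72) = 2.288×10^-5 K/W
  R_conv,out = 1/(hA) = 1/(12.7·8.72) = 0.009030 K/W
ΣR = 7.258×10^-5 + 2.066×10^-6 + 0.04392 + 2.288×10^-5 + 0.009030 = 0.05305 K/W
Q = ΔT/ΣR = (318 °C − 32.2 °C)/0.05305 = 5387 W
From the inner boundary to the vermiculite board/carbon steel interface, ΣR_partial = 0.04399 K/W.
T_interface = T_in − Q·ΣR_partial = 318 °C − (5387)(0.04399) = 81.0 °C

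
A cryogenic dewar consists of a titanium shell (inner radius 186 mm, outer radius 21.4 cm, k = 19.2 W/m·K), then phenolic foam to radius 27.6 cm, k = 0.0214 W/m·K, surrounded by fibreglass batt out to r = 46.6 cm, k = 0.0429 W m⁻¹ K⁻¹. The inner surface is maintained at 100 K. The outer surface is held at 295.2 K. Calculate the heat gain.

Resistance network (inner→outer):
  R_titanium = (1/0.186 − 1/0.214)/(4πk) = 0.7034/(4π·19.2) = 0.002916 K/W
  R_phenolic foam = (1/0.214 − 1/0.276)/(4πk) = 1.050/(4π·0.0214) = 3.903 K/W
  R_fibreglass batt = (1/0.276 − 1/0.466)/(4πk) = 1.477/(4π·0.0429) = 2.740 K/W
ΣR = 0.002916 + 3.903 + 2.740 = 6.646 K/W
Q = ΔT/ΣR = (100 K − 295.2 K)/6.646 = -29.4 W
(Negative Q ⇒ heat flows inward; heat gain = 29.4 W.)

Q = 29.4 W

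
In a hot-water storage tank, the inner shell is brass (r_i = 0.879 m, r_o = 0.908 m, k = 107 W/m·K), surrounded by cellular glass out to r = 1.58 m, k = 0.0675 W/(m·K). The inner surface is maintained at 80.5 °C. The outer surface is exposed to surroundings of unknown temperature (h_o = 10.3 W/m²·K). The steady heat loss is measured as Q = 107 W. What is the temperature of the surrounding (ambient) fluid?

T_out = 21.1 °C

Sum the resistances:
  R_brass = (1/0.879 − 1/0.908)/(4πk) = 0.03633/(4π·107) = 2.702×10^-5 K/W
  R_cellular glass = (1/0.908 − 1/1.58)/(4πk) = 0.4684/(4π·0.0675) = 0.5522 K/W
  R_conv,out = 1/(4πr²h) = 1/(4π·1.58²·10.3) = 0.003095 K/W
ΣR = 0.5553 K/W
ΔT = Q·ΣR = 107 × 0.5553 = 59.42 K
Heat flows outward, so T_out = T_in − ΔT = 80.5 − 59.42 = 21.1 °C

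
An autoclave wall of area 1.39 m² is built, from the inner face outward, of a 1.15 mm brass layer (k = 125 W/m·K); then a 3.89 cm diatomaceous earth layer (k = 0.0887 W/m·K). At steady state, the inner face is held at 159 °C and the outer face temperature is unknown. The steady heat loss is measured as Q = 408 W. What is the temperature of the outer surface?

Series resistances:
  R_brass = L/(kA) = 0.00115/(125·1.39) = 6.619×10^-6 K/W
  R_diatomaceous earth = L/(kA) = 0.0389/(0.0887·1.39) = 0.3155 K/W
ΣR = 0.3155 K/W
ΔT = Q·ΣR = 408 × 0.3155 = 128.7 K
Heat flows outward, so T_out = T_in − ΔT = 159 − 128.7 = 30.3 °C

T_out = 30.3 °C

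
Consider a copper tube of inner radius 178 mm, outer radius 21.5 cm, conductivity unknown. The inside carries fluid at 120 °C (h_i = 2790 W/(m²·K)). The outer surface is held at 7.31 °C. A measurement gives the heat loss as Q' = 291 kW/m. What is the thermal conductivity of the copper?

k = 450 W/m·K

ΣR = ΔT/Q' = |120 − 7.31|/2.91×10^5 = 3.873×10^-4 m·K/W
Known resistances:
  R'_conv,in = 1/(2πr h) = 1/(2π·0.178·2790) = 3.205×10^-4 m·K/W
R_copper = ΣR − ΣR_known = 3.873×10^-4 − 3.205×10^-4 = 6.680×10^-5 m·K/W
ln(r₂/r₁)/(2πk) = 6.680×10^-5 ⇒ k = 0.1889/(2π·6.680×10^-5) = 450 W/m·K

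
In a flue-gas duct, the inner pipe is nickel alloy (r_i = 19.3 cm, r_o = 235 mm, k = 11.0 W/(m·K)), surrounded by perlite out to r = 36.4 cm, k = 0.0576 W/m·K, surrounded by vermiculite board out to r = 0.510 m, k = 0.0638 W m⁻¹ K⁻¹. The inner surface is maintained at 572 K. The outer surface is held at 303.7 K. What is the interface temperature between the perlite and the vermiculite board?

Treat each layer as a resistance in series:
  R'_nickel alloy = ln(0.235/0.193)/(2πk) = 0.1969/(2π·11.0) = 0.002849 m·K/W
  R'_perlite = ln(0.364/0.235)/(2πk) = 0.4376/(2π·0.0576) = 1.209 m·K/W
  R'_vermiculite board = ln(0.510/0.364)/(2πk) = 0.3373/(2π·0.0638) = 0.8413 m·K/W
ΣR = 0.002849 + 1.209 + 0.8413 = 2.053 m·K/W
Q' = ΔT/ΣR = (572 K − 303.7 K)/2.053 = 130.7 W/m
From the inner boundary to the perlite/vermiculite board interface, ΣR_partial = 1.212 m·K/W.
T_interface = T_in − Q'·ΣR_partial = 572 K − (130.7)(1.212) = 414 K

T = 414 K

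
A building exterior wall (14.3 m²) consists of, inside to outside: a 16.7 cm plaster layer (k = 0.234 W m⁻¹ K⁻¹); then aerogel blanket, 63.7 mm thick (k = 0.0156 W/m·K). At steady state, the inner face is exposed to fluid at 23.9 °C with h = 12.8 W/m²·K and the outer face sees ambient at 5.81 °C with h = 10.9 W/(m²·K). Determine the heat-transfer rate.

Treat each layer as a resistance in series:
  R_conv,in = 1/(hA) = 1/(12.8·14.3) = 0.005463 K/W
  R_plaster = L/(kA) = 0.167/(0.234·14.3) = 0.04991 K/W
  R_aerogel blanket = L/(kA) = 0.0637/(0.0156·14.3) = 0.2855 K/W
  R_conv,out = 1/(hA) = 1/(10.9·14.3) = 0.006416 K/W
ΣR = 0.005463 + 0.04991 + 0.2855 + 0.006416 = 0.3473 K/W
Q = ΔT/ΣR = (23.9 °C − 5.81 °C)/0.3473 = 52.1 W

Q = 52.1 W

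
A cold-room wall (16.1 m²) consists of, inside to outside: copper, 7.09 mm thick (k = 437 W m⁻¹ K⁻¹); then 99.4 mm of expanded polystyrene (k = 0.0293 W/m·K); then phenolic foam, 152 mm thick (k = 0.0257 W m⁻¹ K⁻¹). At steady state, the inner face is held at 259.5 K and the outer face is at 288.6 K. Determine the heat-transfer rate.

Series thermal resistances, inner to outer:
  R_copper = L/(kA) = 0.00709/(437·16.1) = 1.008×10^-6 K/W
  R_expanded polystyrene = L/(kA) = 0.0994/(0.0293·16.1) = 0.2107 K/W
  R_phenolic foam = L/(kA) = 0.152/(0.0257·16.1) = 0.3674 K/W
ΣR = 1.008×10^-6 + 0.2107 + 0.3674 = 0.5781 K/W
Q = ΔT/ΣR = (259.5 K − 288.6 K)/0.5781 = -50.3 W
(Negative Q ⇒ heat flows inward; heat gain = 50.3 W.)

Q = 50.3 W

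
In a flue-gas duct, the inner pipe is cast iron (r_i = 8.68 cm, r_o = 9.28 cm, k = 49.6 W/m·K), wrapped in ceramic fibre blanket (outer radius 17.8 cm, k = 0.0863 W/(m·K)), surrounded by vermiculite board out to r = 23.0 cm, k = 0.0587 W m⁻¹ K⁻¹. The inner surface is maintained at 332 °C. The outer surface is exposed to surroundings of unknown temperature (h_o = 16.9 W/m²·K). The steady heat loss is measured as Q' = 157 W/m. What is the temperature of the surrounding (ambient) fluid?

T_out = 27.9 °C

Series resistances:
  R'_cast iron = ln(0.0928/0.0868)/(2πk) = 0.06684/(2π·49.6) = 2.145×10^-4 m·K/W
  R'_ceramic fibre blanket = ln(0.178/0.0928)/(2πk) = 0.6513/(2π·0.0863) = 1.201 m·K/W
  R'_vermiculite board = ln(0.230/0.178)/(2πk) = 0.2563/(2π·0.0587) = 0.6949 m·K/W
  R'_conv,out = 1/(2πr h) = 1/(2π·0.230·16.9) = 0.04095 m·K/W
ΣR = 1.937 m·K/W
ΔT = Q'·ΣR = 157 × 1.937 = 304.1 K
Heat flows outward, so T_out = T_in − ΔT = 332 − 304.1 = 27.9 °C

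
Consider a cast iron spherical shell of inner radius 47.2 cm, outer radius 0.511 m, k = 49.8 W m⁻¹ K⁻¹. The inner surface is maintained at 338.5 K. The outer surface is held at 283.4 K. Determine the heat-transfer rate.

Q = 4πk·ΔT/(1/r₁ − 1/r₂) = 4π × 49.8 × 55.1 / (1/0.472 − 1/0.511) = 2.13×10^5 W

Q = 2.13×10^5 W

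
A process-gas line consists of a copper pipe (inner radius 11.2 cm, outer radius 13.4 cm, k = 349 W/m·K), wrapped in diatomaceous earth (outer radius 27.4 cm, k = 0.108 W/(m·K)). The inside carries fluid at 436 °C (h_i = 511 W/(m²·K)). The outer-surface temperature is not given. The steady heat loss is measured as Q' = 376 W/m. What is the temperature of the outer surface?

Sum the resistances:
  R'_conv,in = 1/(2πr h) = 1/(2π·0.112·511) = 0.002781 m·K/W
  R'_copper = ln(0.134/0.112)/(2πk) = 0.1793/(2π·349) = 8.179×10^-5 m·K/W
  R'_diatomaceous earth = ln(0.274/0.134)/(2πk) = 0.7153/(2π·0.108) = 1.054 m·K/W
ΣR = 1.057 m·K/W
ΔT = Q'·ΣR = 376 × 1.057 = 397.4 K
Heat flows outward, so T_out = T_in − ΔT = 436 − 397.4 = 38.6 °C

T_out = 38.6 °C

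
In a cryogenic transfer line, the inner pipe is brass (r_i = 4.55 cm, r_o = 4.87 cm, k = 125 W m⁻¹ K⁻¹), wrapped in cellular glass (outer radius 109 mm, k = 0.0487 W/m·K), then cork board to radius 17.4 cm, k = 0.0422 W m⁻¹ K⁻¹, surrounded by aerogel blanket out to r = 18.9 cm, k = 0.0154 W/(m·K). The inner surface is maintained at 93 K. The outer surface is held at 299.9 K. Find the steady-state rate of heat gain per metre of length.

Series thermal resistances, inner to outer:
  R'_brass = ln(0.0487/0.0455)/(2πk) = 0.06797/(2π·125) = 8.654×10^-5 m·K/W
  R'_cellular glass = ln(0.109/0.0487)/(2πk) = 0.8057/(2π·0.0487) = 2.633 m·K/W
  R'_cork board = ln(0.174/0.109)/(2πk) = 0.4677/(2π·0.0422) = 1.764 m·K/W
  R'_aerogel blanket = ln(0.189/0.174)/(2πk) = 0.08269/(2π·0.0154) = 0.8546 m·K/W
ΣR = 8.654×10^-5 + 2.633 + 1.764 + 0.8546 = 5.252 m·K/W
Q' = ΔT/ΣR = (93 K − 299.9 K)/5.252 = -39.4 W/m
(Negative Q' ⇒ heat flows inward; heat gain = 39.4 W/m.)

Q' = 39.4 W/m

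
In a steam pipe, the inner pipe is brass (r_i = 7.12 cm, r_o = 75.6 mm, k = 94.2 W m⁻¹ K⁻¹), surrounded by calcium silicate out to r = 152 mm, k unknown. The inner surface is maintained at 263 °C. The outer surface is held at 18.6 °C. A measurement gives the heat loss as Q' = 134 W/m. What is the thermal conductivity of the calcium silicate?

ΣR = ΔT/Q' = |263 − 18.6|/134 = 1.824 m·K/W
Known resistances:
  R'_brass = ln(0.0756/0.0712)/(2πk) = 0.05996/(2π·94.2) = 1.013×10^-4 m·K/W
R_calcium silicate = ΣR − ΣR_known = 1.824 − 1.013×10^-4 = 1.824 m·K/W
ln(r₂/r₁)/(2πk) = 1.824 ⇒ k = 0.6984/(2π·1.824) = 0.0609 W/m·K

k = 0.0609 W/m·K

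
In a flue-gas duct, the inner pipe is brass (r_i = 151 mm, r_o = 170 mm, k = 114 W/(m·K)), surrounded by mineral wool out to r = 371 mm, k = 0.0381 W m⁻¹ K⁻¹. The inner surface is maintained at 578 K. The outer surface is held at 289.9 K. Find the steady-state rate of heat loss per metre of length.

Q' = 88.4 W/m

Series thermal resistances, inner to outer:
  R'_brass = ln(0.170/0.151)/(2πk) = 0.1185/(2π·114) = 1.655×10^-4 m·K/W
  R'_mineral wool = ln(0.371/0.170)/(2πk) = 0.7804/(2π·0.0381) = 3.260 m·K/W
ΣR = 1.655×10^-4 + 3.260 = 3.260 m·K/W
Q' = ΔT/ΣR = (578 K − 289.9 K)/3.260 = 88.4 W/m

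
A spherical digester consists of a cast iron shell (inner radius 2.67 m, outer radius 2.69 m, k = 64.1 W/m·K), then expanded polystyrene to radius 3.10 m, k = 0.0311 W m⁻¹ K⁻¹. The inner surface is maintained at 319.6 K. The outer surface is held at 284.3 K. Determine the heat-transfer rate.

Q = 281 W

Resistance network (inner→outer):
  R_cast iron = (1/2.67 − 1/2.69)/(4πk) = 0.002785/(4π·64.1) = 3.457×10^-6 K/W
  R_expanded polystyrene = (1/2.69 − 1/3.10)/(4πk) = 0.04917/(4π·0.0311) = 0.1258 K/W
ΣR = 3.457×10^-6 + 0.1258 = 0.1258 K/W
Q = ΔT/ΣR = (319.6 K − 284.3 K)/0.1258 = 281 W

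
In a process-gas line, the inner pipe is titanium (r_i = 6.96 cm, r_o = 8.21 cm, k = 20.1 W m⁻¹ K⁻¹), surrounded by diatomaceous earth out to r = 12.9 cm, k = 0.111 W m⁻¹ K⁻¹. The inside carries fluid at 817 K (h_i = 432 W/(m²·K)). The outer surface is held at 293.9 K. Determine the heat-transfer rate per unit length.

Q' = 799 W/m

Series thermal resistances, inner to outer:
  R'_conv,in = 1/(2πr h) = 1/(2π·0.0696·432) = 0.005293 m·K/W
  R'_titanium = ln(0.0821/0.0696)/(2πk) = 0.1652/(2π·20.1) = 0.001308 m·K/W
  R'_diatomaceous earth = ln(0.129/0.0821)/(2πk) = 0.4519/(2π·0.111) = 0.6479 m·K/W
ΣR = 0.005293 + 0.001308 + 0.6479 = 0.6545 m·K/W
Q' = ΔT/ΣR = (817 K − 293.9 K)/0.6545 = 799 W/m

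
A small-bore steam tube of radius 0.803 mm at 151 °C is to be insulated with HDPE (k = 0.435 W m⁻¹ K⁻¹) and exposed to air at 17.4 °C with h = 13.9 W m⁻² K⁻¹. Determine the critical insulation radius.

r_cr = 3.13 cm

For a cylinder, r_cr = k_ins/h = 0.435/13.9 = 0.0313 m = 3.13 cm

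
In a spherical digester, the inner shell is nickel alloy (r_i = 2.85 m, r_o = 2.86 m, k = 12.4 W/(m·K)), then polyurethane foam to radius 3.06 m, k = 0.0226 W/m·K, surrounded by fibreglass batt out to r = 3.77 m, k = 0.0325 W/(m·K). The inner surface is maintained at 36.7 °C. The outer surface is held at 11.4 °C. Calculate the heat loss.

Series thermal resistances, inner to outer:
  R_nickel alloy = (1/2.85 − 1/2.86)/(4πk) = 0.001227/(4π·12.4) = 7.873×10^-6 K/W
  R_polyurethane foam = (1/2.86 − 1/3.06)/(4πk) = 0.02285/(4π·0.0226) = 0.08047 K/W
  R_fibreglass batt = (1/3.06 − 1/3.77)/(4πk) = 0.06155/(4π·0.0325) = 0.1507 K/W
ΣR = 7.873×10^-6 + 0.08047 + 0.1507 = 0.2312 K/W
Q = ΔT/ΣR = (36.7 °C − 11.4 °C)/0.2312 = 109 W

Q = 109 W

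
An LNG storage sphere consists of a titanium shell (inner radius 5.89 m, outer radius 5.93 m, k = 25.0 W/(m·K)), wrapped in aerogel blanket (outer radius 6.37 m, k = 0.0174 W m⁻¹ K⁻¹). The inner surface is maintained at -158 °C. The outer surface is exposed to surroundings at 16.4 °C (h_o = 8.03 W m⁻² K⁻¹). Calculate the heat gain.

Q = 3.26 kW

Resistance network (inner→outer):
  R_titanium = (1/5.89 − 1/5.93)/(4πk) = 0.001145/(4π·25.0) = 3.645×10^-6 K/W
  R_aerogel blanket = (1/5.93 − 1/6.37)/(4πk) = 0.01165/(4π·0.0174) = 0.05327 K/W
  R_conv,out = 1/(4πr²h) = 1/(4π·6.37²·8.03) = 2.442×10^-4 K/W
ΣR = 3.645×10^-6 + 0.05327 + 2.442×10^-4 = 0.05352 K/W
Q = ΔT/ΣR = (-158 °C − 16.4 °C)/0.05352 = -3260 W
(Negative Q ⇒ heat flows inward; heat gain = 3260 W.)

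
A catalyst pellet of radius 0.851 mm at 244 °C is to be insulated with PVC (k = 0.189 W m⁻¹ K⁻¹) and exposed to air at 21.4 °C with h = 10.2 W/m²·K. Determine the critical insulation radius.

r_cr = 3.71 cm

For a sphere, r_cr = 2k_ins/h = 2·0.189/10.2 = 0.0371 m = 3.71 cm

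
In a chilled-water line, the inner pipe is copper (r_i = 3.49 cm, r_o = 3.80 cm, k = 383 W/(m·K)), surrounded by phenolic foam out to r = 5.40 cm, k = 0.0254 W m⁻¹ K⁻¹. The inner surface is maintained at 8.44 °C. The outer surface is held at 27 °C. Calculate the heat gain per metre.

Series thermal resistances, inner to outer:
  R'_copper = ln(0.0380/0.0349)/(2πk) = 0.08510/(2π·383) = 3.536×10^-5 m·K/W
  R'_phenolic foam = ln(0.0540/0.0380)/(2πk) = 0.3514/(2π·0.0254) = 2.202 m·K/W
ΣR = 3.536×10^-5 + 2.202 = 2.202 m·K/W
Q' = ΔT/ΣR = (8.44 °C − 27 °C)/2.202 = -8.43 W/m
(Negative Q' ⇒ heat flows inward; heat gain = 8.43 W/m.)

Q' = 8.43 W/m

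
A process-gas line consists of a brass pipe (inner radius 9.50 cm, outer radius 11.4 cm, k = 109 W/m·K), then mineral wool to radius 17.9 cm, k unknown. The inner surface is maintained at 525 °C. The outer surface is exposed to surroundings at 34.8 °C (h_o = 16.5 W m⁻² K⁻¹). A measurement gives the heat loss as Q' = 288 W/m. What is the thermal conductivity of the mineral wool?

ΣR = ΔT/Q' = |525 − 34.8|/288 = 1.702 m·K/W
Known resistances:
  R'_brass = ln(0.114/0.0950)/(2πk) = 0.1823/(2π·109) = 2.662×10^-4 m·K/W
  R'_conv,out = 1/(2πr h) = 1/(2π·0.179·16.5) = 0.05389 m·K/W
R_mineral wool = ΣR − ΣR_known = 1.702 − 0.05416 = 1.648 m·K/W
ln(r₂/r₁)/(2πk) = 1.648 ⇒ k = 0.4512/(2π·1.648) = 0.0436 W/m·K

k = 0.0436 W/m·K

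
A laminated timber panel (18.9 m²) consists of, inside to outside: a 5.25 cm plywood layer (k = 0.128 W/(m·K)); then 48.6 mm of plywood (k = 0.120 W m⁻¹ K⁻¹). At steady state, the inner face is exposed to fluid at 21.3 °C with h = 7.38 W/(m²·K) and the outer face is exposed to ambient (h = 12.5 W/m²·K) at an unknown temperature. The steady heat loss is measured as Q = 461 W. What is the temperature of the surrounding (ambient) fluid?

T_out = -3.84 °C

Sum the resistances:
  R_conv,in = 1/(hA) = 1/(7.38·18.9) = 0.007169 K/W
  R_plywood = L/(kA) = 0.0525/(0.128·18.9) = 0.02170 K/W
  R_plywood = L/(kA) = 0.0486/(0.120·18.9) = 0.02143 K/W
  R_conv,out = 1/(hA) = 1/(12.5·18.9) = 0.004233 K/W
ΣR = 0.05453 K/W
ΔT = Q·ΣR = 461 × 0.05453 = 25.14 K
Heat flows outward, so T_out = T_in − ΔT = 21.3 − 25.14 = -3.84 °C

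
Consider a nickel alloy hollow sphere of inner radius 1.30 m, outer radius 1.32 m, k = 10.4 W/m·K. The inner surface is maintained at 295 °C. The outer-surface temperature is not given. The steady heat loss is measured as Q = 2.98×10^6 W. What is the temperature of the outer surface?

T_out = 29.2 °C

Series resistances:
  R_nickel alloy = (1/1.30 − 1/1.32)/(4πk) = 0.01166/(4π·10.4) = 8.918×10^-5 K/W
ΣR = 8.918×10^-5 K/W
ΔT = Q·ΣR = 2.98×10^6 × 8.918×10^-5 = 265.8 K
Heat flows outward, so T_out = T_in − ΔT = 295 − 265.8 = 29.2 °C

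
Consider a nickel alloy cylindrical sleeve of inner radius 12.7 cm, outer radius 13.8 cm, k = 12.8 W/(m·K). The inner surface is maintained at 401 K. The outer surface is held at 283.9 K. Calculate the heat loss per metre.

Q' = 2πk·ΔT/ln(r₂/r₁) = 2π × 12.8 × 117.1 / ln(0.138/0.127) = 1.13×10^5 W/m

Q' = 1.13×10^5 W/m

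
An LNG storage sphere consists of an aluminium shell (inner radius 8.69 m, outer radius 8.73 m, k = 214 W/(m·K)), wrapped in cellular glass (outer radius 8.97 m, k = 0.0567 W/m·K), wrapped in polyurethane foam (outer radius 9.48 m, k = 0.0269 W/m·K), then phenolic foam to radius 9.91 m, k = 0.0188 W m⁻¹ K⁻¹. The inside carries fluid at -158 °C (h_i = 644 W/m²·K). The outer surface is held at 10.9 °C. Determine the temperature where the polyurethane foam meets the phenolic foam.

T = -68.1 °C

Resistance network (inner→outer):
  R_conv,in = 1/(4πr²h) = 1/(4π·8.69²·644) = 1.636×10^-6 K/W
  R_aluminium = (1/8.69 − 1/8.73)/(4πk) = 5.273×10^-4/(4π·214) = 1.961×10^-7 K/W
  R_cellular glass = (1/8.73 − 1/8.97)/(4πk) = 0.003065/(4π·0.0567) = 0.004301 K/W
  R_polyurethane foam = (1/8.97 − 1/9.48)/(4πk) = 0.005997/(4π·0.0269) = 0.01774 K/W
  R_phenolic foam = (1/9.48 − 1/9.91)/(4πk) = 0.004577/(4π·0.0188) = 0.01937 K/W
ΣR = 1.636×10^-6 + 1.961×10^-7 + 0.004301 + 0.01774 + 0.01937 = 0.04141 K/W
Q = ΔT/ΣR = (-158 °C − 10.9 °C)/0.04141 = -4079 W
From the inner boundary to the polyurethane foam/phenolic foam interface, ΣR_partial = 0.02204 K/W.
T_interface = T_in − Q·ΣR_partial = -158 °C − (-4079)(0.02204) = -68.1 °C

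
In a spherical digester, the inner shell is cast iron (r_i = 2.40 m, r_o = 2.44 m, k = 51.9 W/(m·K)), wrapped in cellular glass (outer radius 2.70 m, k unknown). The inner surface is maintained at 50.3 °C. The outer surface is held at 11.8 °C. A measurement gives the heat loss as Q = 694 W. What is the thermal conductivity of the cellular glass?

k = 0.0566 W/m·K

ΣR = ΔT/Q = |50.3 − 11.8|/694 = 0.05548 K/W
Known resistances:
  R_cast iron = (1/2.40 − 1/2.44)/(4πk) = 0.006831/(4π·51.9) = 1.047×10^-5 K/W
R_cellular glass = ΣR − ΣR_known = 0.05548 − 1.047×10^-5 = 0.05547 K/W
(1/r₁−1/r₂)/(4πk) = 0.05547 ⇒ k = 0.03947/(4π·0.05547) = 0.0566 W/m·K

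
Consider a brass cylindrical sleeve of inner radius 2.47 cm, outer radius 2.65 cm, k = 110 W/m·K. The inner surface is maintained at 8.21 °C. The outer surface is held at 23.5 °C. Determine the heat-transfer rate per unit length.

Q' = 150 kW/m

Q' = 2πk·ΔT/ln(r₂/r₁) = 2π × 110 × 15.29 / ln(0.0265/0.0247) = 1.50×10^5 W/m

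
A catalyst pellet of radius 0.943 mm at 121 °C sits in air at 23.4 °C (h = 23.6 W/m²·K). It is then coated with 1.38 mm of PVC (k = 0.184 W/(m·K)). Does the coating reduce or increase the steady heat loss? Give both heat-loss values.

increases: 0.0257 → 0.109 W

Critical radius for a sphere: r_cr = 2k/h = 0.0156 m = 1.56 cm.
Outer radius after coating: r₂ = 9.43×10^-4 + 0.00138 = 0.002323 m.
Since r₁ < r_cr and r₂ ≤ r_cr, the coating moves toward the maximum at r_cr — heat loss rises.
Bare: R = 1/(4πr₁²h) = 3792 K/W; Q = 97.6/3792 = 0.0257 W.
Coated: R = R_cond + R_conv = 897.3 K/W; Q = 97.6/897.3 = 0.109 W.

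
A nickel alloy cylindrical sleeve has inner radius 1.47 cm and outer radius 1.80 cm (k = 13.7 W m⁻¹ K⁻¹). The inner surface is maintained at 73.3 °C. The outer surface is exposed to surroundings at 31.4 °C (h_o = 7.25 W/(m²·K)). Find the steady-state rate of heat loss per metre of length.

Q' = 34.3 W/m

Resistance network (inner→outer):
  R'_nickel alloy = ln(0.0180/0.0147)/(2πk) = 0.2025/(2π·13.7) = 0.002353 m·K/W
  R'_conv,out = 1/(2πr h) = 1/(2π·0.0180·7.25) = 1.220 m·K/W
ΣR = 0.002353 + 1.220 = 1.222 m·K/W
Q' = ΔT/ΣR = (73.3 °C − 31.4 °C)/1.222 = 34.3 W/m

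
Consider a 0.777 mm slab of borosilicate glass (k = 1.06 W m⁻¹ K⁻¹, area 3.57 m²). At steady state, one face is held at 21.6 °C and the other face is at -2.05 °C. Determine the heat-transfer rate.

Q = 115 kW

Q = kA·ΔT/L = 1.06 × 3.57 × |21.6 °C − -2.05 °C| / 7.77×10^-4 = 1.15×10^5 W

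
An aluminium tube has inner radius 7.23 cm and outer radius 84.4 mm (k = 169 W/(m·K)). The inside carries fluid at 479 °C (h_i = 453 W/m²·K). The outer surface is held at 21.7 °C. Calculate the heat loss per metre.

Resistance network (inner→outer):
  R'_conv,in = 1/(2πr h) = 1/(2π·0.0723·453) = 0.004859 m·K/W
  R'_aluminium = ln(0.0844/0.0723)/(2πk) = 0.1547/(2π·169) = 1.457×10^-4 m·K/W
ΣR = 0.004859 + 1.457×10^-4 = 0.005005 m·K/W
Q' = ΔT/ΣR = (479 °C − 21.7 °C)/0.005005 = 91400 W/m

Q' = 91400 W/m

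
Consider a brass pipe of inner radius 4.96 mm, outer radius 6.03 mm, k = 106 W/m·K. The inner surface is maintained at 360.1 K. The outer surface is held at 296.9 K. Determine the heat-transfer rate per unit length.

Q' = 2πk·ΔT/ln(r₂/r₁) = 2π × 106 × 63.2 / ln(0.00603/0.00496) = 2.15×10^5 W/m

Q' = 215 kW/m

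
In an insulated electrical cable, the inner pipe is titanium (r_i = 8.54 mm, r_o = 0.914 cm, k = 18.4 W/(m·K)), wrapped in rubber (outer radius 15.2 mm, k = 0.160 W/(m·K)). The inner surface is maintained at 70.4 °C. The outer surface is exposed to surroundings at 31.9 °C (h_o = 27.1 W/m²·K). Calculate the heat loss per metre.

Resistance network (inner→outer):
  R'_titanium = ln(0.00914/0.00854)/(2πk) = 0.06790/(2π·18.4) = 5.873×10^-4 m·K/W
  R'_rubber = ln(0.0152/0.00914)/(2πk) = 0.5086/(2π·0.160) = 0.5059 m·K/W
  R'_conv,out = 1/(2πr h) = 1/(2π·0.0152·27.1) = 0.3864 m·K/W
ΣR = 5.873×10^-4 + 0.5059 + 0.3864 = 0.8929 m·K/W
Q' = ΔT/ΣR = (70.4 °C − 31.9 °C)/0.8929 = 43.1 W/m

Q' = 43.1 W/m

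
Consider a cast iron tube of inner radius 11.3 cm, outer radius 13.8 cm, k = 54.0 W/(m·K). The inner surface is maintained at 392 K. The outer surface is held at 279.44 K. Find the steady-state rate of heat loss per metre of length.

Q' = 2πk·ΔT/ln(r₂/r₁) = 2π × 54.0 × 112.56 / ln(0.138/0.113) = 1.91×10^5 W/m

Q' = 1.91×10^5 W/m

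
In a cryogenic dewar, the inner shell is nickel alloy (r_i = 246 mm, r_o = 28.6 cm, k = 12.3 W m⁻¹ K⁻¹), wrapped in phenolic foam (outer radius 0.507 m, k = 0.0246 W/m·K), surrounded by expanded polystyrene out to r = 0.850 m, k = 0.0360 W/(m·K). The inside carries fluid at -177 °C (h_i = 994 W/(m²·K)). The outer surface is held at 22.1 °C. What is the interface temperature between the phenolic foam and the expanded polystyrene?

T = -30.2 °C

Resistance network (inner→outer):
  R_conv,in = 1/(4πr²h) = 1/(4π·0.246²·994) = 0.001323 K/W
  R_nickel alloy = (1/0.246 − 1/0.286)/(4πk) = 0.5685/(4π·12.3) = 0.003678 K/W
  R_phenolic foam = (1/0.286 − 1/0.507)/(4πk) = 1.524/(4π·0.0246) = 4.930 K/W
  R_expanded polystyrene = (1/0.507 − 1/0.850)/(4πk) = 0.7959/(4π·0.0360) = 1.759 K/W
ΣR = 0.001323 + 0.003678 + 4.930 + 1.759 = 6.694 K/W
Q = ΔT/ΣR = (-177 °C − 22.1 °C)/6.694 = -29.74 W
From the inner boundary to the phenolic foam/expanded polystyrene interface, ΣR_partial = 4.935 K/W.
T_interface = T_in − Q·ΣR_partial = -177 °C − (-29.74)(4.935) = -30.2 °C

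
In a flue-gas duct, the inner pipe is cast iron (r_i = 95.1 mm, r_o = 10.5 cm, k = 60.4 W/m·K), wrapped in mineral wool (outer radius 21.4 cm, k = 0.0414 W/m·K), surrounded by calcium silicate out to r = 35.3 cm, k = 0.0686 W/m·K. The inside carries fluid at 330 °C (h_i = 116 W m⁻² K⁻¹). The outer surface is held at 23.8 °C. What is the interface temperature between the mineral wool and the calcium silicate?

Treat each layer as a resistance in series:
  R'_conv,in = 1/(2πr h) = 1/(2π·0.0951·116) = 0.01443 m·K/W
  R'_cast iron = ln(0.105/0.0951)/(2πk) = 0.09903/(2π·60.4) = 2.609×10^-4 m·K/W
  R'_mineral wool = ln(0.214/0.105)/(2πk) = 0.7120/(2π·0.0414) = 2.737 m·K/W
  R'_calcium silicate = ln(0.353/0.214)/(2πk) = 0.5005/(2π·0.0686) = 1.161 m·K/W
ΣR = 0.01443 + 2.609×10^-4 + 2.737 + 1.161 = 3.913 m·K/W
Q' = ΔT/ΣR = (330 °C − 23.8 °C)/3.913 = 78.25 W/m
From the inner boundary to the mineral wool/calcium silicate interface, ΣR_partial = 2.752 m·K/W.
T_interface = T_in − Q'·ΣR_partial = 330 °C − (78.25)(2.752) = 115 °C

T = 115 °C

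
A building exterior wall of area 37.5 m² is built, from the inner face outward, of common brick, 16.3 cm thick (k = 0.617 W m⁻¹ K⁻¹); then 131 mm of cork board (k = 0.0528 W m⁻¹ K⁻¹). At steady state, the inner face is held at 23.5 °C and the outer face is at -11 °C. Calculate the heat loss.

Series thermal resistances, inner to outer:
  R_common brick = L/(kA) = 0.163/(0.617·37.5) = 0.007045 K/W
  R_cork board = L/(kA) = 0.131/(0.0528·37.5) = 0.06616 K/W
ΣR = 0.007045 + 0.06616 = 0.07320 K/W
Q = ΔT/ΣR = (23.5 °C − -11 °C)/0.07320 = 471 W

Q = 471 W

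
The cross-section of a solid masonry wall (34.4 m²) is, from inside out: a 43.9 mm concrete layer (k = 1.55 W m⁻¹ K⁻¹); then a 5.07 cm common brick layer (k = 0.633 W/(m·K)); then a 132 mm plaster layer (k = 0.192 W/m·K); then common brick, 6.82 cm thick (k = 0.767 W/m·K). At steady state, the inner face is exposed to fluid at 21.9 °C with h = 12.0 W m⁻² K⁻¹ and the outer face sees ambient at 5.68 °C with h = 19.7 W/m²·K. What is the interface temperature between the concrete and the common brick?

Series thermal resistances, inner to outer:
  R_conv,in = 1/(hA) = 1/(12.0·34.4) = 0.002422 K/W
  R_concrete = L/(kA) = 0.0439/(1.55·34.4) = 8.233×10^-4 K/W
  R_common brick = L/(kA) = 0.0507/(0.633·34.4) = 0.002328 K/W
  R_plaster = L/(kA) = 0.132/(0.192·34.4) = 0.01999 K/W
  R_common brick = L/(kA) = 0.0682/(0.767·34.4) = 0.002585 K/W
  R_conv,out = 1/(hA) = 1/(19.7·34.4) = 0.001476 K/W
ΣR = 0.002422 + 8.233×10^-4 + 0.002328 + 0.01999 + 0.002585 + 0.001476 = 0.02962 K/W
Q = ΔT/ΣR = (21.9 °C − 5.68 °C)/0.02962 = 547.6 W
From the inner boundary to the concrete/common brick interface, ΣR_partial = 0.003245 K/W.
T_interface = T_in − Q·ΣR_partial = 21.9 °C − (547.6)(0.003245) = 20.1 °C

T = 20.1 °C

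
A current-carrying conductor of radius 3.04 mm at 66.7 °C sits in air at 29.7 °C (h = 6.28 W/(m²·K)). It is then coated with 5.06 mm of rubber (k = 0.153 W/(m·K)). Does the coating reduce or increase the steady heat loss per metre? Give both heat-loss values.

Critical radius for a cylinder: r_cr = k/h = 0.0244 m = 2.44 cm.
Outer radius after coating: r₂ = 0.00304 + 0.00506 = 0.00810 m.
Since r₁ < r_cr and r₂ ≤ r_cr, the coating moves toward the maximum at r_cr — heat loss rises.
Bare: R = 1/(2πr₁h) = 8.337 m·K/W; Q = 37/8.337 = 4.44 W/m.
Coated: R = R_cond + R_conv = 4.148 m·K/W; Q = 37/4.148 = 8.92 W/m.

increases: 4.44 → 8.92 W/m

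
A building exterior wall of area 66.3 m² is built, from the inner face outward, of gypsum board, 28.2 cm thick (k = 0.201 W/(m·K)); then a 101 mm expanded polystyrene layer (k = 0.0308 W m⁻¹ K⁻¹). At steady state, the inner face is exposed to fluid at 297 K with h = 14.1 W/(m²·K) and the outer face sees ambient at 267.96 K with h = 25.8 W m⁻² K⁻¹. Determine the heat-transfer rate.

Series thermal resistances, inner to outer:
  R_conv,in = 1/(hA) = 1/(14.1·66.3) = 0.001070 K/W
  R_gypsum board = L/(kA) = 0.282/(0.201·66.3) = 0.02116 K/W
  R_expanded polystyrene = L/(kA) = 0.101/(0.0308·66.3) = 0.04946 K/W
  R_conv,out = 1/(hA) = 1/(25.8·66.3) = 5.846×10^-4 K/W
ΣR = 0.001070 + 0.02116 + 0.04946 + 5.846×10^-4 = 0.07227 K/W
Q = ΔT/ΣR = (297 K − 267.96 K)/0.07227 = 402 W

Q = 402 W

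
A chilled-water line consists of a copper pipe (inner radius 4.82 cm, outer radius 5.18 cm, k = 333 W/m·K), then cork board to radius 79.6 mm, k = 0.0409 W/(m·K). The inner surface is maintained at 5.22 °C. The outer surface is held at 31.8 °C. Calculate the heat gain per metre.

Q' = 15.9 W/m

Series thermal resistances, inner to outer:
  R'_copper = ln(0.0518/0.0482)/(2πk) = 0.07203/(2π·333) = 3.443×10^-5 m·K/W
  R'_cork board = ln(0.0796/0.0518)/(2πk) = 0.4296/(2π·0.0409) = 1.672 m·K/W
ΣR = 3.443×10^-5 + 1.672 = 1.672 m·K/W
Q' = ΔT/ΣR = (5.22 °C − 31.8 °C)/1.672 = -15.9 W/m
(Negative Q' ⇒ heat flows inward; heat gain = 15.9 W/m.)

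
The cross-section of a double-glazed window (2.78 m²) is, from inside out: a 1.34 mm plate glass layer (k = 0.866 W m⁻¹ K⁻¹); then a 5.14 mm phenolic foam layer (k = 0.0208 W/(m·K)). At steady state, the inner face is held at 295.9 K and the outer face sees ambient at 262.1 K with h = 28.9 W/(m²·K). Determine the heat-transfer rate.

Treat each layer as a resistance in series:
  R_plate glass = L/(kA) = 0.00134/(0.866·2.78) = 5.566×10^-4 K/W
  R_phenolic foam = L/(kA) = 0.00514/(0.0208·2.78) = 0.08889 K/W
  R_conv,out = 1/(hA) = 1/(28.9·2.78) = 0.01245 K/W
ΣR = 5.566×10^-4 + 0.08889 + 0.01245 = 0.1019 K/W
Q = ΔT/ΣR = (295.9 K − 262.1 K)/0.1019 = 332 W

Q = 332 W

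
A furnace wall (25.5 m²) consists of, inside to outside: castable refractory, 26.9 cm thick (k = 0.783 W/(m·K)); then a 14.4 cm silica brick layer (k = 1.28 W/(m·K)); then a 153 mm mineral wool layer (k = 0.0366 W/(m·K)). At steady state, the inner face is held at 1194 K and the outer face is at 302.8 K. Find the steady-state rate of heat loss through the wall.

Q = 4.90 kW

Series thermal resistances, inner to outer:
  R_castable refractory = L/(kA) = 0.269/(0.783·25.5) = 0.01347 K/W
  R_silica brick = L/(kA) = 0.144/(1.28·25.5) = 0.004412 K/W
  R_mineral wool = L/(kA) = 0.153/(0.0366·25.5) = 0.1639 K/W
ΣR = 0.01347 + 0.004412 + 0.1639 = 0.1818 K/W
Q = ΔT/ΣR = (1194 K − 302.8 K)/0.1818 = 4900 W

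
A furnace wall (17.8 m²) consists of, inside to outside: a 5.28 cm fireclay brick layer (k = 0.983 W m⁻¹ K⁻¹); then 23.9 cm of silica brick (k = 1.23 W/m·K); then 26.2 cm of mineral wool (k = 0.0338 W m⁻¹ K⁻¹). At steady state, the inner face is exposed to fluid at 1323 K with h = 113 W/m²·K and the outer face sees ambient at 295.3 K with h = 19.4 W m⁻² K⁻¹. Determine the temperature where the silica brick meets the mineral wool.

Series thermal resistances, inner to outer:
  R_conv,in = 1/(hA) = 1/(113·17.8) = 4.972×10^-4 K/W
  R_fireclay brick = L/(kA) = 0.0528/(0.983·17.8) = 0.003018 K/W
  R_silica brick = L/(kA) = 0.239/(1.23·17.8) = 0.01092 K/W
  R_mineral wool = L/(kA) = 0.262/(0.0338·17.8) = 0.4355 K/W
  R_conv,out = 1/(hA) = 1/(19.4·17.8) = 0.002896 K/W
ΣR = 4.972×10^-4 + 0.003018 + 0.01092 + 0.4355 + 0.002896 = 0.4528 K/W
Q = ΔT/ΣR = (1323 K − 295.3 K)/0.4528 = 2270 W
From the inner boundary to the silica brick/mineral wool interface, ΣR_partial = 0.01444 K/W.
T_interface = T_in − Q·ΣR_partial = 1323 K − (2270)(0.01444) = 1290 K

T = 1290 K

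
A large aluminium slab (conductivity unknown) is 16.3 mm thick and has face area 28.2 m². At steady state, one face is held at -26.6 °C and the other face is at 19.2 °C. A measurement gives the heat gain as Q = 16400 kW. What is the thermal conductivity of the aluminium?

k = 207 W/m·K

ΣR = ΔT/Q = |-26.6 − 19.2|/1.64×10^7 = 2.793×10^-6 K/W
L/(kA) = 2.793×10^-6 ⇒ k = 0.0163/(2.793×10^-6·28.2) = 207 W/m·K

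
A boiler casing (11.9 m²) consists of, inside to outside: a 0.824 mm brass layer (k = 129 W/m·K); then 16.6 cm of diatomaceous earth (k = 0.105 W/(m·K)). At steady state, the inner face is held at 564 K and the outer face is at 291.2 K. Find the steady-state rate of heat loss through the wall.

Q = 2.05 kW

Resistance network (inner→outer):
  R_brass = L/(kA) = 8.24×10^-4/(129·11.9) = 5.368×10^-7 K/W
  R_diatomaceous earth = L/(kA) = 0.166/(0.105·11.9) = 0.1329 K/W
ΣR = 5.368×10^-7 + 0.1329 = 0.1329 K/W
Q = ΔT/ΣR = (564 K − 291.2 K)/0.1329 = 2050 W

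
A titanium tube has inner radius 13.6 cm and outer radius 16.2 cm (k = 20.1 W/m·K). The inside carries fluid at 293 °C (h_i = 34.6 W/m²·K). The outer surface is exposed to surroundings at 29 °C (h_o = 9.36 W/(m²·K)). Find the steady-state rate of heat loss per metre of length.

Series thermal resistances, inner to outer:
  R'_conv,in = 1/(2πr h) = 1/(2π·0.136·34.6) = 0.03382 m·K/W
  R'_titanium = ln(0.162/0.136)/(2πk) = 0.1749/(2π·20.1) = 0.001385 m·K/W
  R'_conv,out = 1/(2πr h) = 1/(2π·0.162·9.36) = 0.1050 m·K/W
ΣR = 0.03382 + 0.001385 + 0.1050 = 0.1402 m·K/W
Q' = ΔT/ΣR = (293 °C − 29 °C)/0.1402 = 1880 W/m

Q' = 1880 W/m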